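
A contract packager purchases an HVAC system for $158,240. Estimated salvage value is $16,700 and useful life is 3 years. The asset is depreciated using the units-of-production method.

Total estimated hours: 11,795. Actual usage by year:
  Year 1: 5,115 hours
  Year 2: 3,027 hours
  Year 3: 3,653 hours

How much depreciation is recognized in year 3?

Depreciable base = $158,240 − $16,700 = $141,540.
Rate = $141,540 / 11,795 hours = $12 per hour.
Year 1: 5,115 × $12 = $61,380. Book value $96,860.
Year 2: 3,027 × $12 = $36,324. Book value $60,536.
Year 3: 3,653 × $12 = $43,836. Book value $16,700.

$43,836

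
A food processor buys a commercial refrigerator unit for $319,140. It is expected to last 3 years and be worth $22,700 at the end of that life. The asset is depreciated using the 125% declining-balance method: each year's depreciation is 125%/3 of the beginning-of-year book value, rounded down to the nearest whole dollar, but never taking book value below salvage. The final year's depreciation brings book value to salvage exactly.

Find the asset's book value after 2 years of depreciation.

Depreciable base = $319,140 − $22,700 = $296,440.
Year 1: ⌊$319,140 × 125%/3⌋ = $132,975. Book value $186,165.
Year 2: ⌊$186,165 × 125%/3⌋ = $77,568. Book value $108,597.

$108,597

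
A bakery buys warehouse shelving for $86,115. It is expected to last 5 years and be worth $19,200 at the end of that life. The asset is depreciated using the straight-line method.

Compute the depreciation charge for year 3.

$13,383

Depreciable base = $86,115 − $19,200 = $66,915.
Annual expense = $66,915 / 5 = $13,383.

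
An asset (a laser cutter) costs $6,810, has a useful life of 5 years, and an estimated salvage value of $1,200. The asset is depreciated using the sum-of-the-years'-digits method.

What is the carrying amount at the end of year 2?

Depreciable base = $6,810 − $1,200 = $5,610.
Sum of the years' digits = 5+4+3+2+1 = 15.
Year 1: $5,610 × 5/15 = $1,870. Book value $4,940.
Year 2: $5,610 × 4/15 = $1,496. Book value $3,444.

$3,444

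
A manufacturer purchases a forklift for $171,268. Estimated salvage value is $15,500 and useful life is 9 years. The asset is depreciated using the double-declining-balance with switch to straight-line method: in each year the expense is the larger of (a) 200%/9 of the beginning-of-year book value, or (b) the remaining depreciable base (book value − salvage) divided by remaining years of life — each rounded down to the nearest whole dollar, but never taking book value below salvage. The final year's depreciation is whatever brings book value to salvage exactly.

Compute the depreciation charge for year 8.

$6,995

Depreciable base = $171,268 − $15,500 = $155,768.
Year 1: DB = ⌊$171,268 × 200%/9⌋ = $38,059; SL = ⌊$155,768/9⌋ = $17,307 → take DB $38,059. Book value $133,209.
Year 2: DB = ⌊$133,209 × 200%/9⌋ = $29,602; SL = ⌊$117,709/8⌋ = $14,713 → take DB $29,602. Book value $103,607.
Year 3: DB = ⌊$103,607 × 200%/9⌋ = $23,023; SL = ⌊$88,107/7⌋ = $12,586 → take DB $23,023. Book value $80,584.
Year 4: DB = ⌊$80,584 × 200%/9⌋ = $17,907; SL = ⌊$65,084/6⌋ = $10,847 → take DB $17,907. Book value $62,677.
Year 5: DB = ⌊$62,677 × 200%/9⌋ = $13,928; SL = ⌊$47,177/5⌋ = $9,435 → take DB $13,928. Book value $48,749.
Year 6: DB = ⌊$48,749 × 200%/9⌋ = $10,833; SL = ⌊$33,249/4⌋ = $8,312 → take DB $10,833. Book value $37,916.
Year 7: DB = ⌊$37,916 × 200%/9⌋ = $8,425; SL = ⌊$22,416/3⌋ = $7,472 → take DB $8,425. Book value $29,491.
Year 8: DB = ⌊$29,491 × 200%/9⌋ = $6,553; SL = ⌊$13,991/2⌋ = $6,995 → take SL $6,995. Book value $22,496.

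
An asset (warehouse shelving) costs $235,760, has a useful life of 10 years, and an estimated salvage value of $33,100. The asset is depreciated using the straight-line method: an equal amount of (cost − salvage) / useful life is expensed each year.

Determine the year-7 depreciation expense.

$20,266

Depreciable base = $235,760 − $33,100 = $202,660.
Annual expense = $202,660 / 10 = $20,266.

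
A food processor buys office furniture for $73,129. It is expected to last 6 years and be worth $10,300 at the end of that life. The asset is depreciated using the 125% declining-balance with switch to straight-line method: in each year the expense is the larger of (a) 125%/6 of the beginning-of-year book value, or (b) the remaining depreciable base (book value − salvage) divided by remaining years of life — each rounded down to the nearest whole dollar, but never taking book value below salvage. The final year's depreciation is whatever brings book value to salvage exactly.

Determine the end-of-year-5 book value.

Depreciable base = $73,129 − $10,300 = $62,829.
Year 1: DB = ⌊$73,129 × 125%/6⌋ = $15,235; SL = ⌊$62,829/6⌋ = $10,471 → take DB $15,235. Book value $57,894.
Year 2: DB = ⌊$57,894 × 125%/6⌋ = $12,061; SL = ⌊$47,594/5⌋ = $9,518 → take DB $12,061. Book value $45,833.
Year 3: DB = ⌊$45,833 × 125%/6⌋ = $9,548; SL = ⌊$35,533/4⌋ = $8,883 → take DB $9,548. Book value $36,285.
Year 4: DB = ⌊$36,285 × 125%/6⌋ = $7,559; SL = ⌊$25,985/3⌋ = $8,661 → take SL $8,661. Book value $27,624.
Year 5: DB = ⌊$27,624 × 125%/6⌋ = $5,755; SL = ⌊$17,324/2⌋ = $8,662 → take SL $8,662. Book value $18,962.

$18,962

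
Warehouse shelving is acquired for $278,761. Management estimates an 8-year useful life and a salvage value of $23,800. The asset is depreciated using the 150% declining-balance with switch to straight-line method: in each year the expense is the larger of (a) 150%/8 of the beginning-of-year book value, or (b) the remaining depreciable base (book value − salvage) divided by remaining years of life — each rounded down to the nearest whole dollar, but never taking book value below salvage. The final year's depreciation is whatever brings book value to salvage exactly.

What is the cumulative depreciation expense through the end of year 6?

Depreciable base = $278,761 − $23,800 = $254,961.
Year 1: DB = ⌊$278,761 × 150%/8⌋ = $52,267; SL = ⌊$254,961/8⌋ = $31,870 → take DB $52,267. Book value $226,494.
Year 2: DB = ⌊$226,494 × 150%/8⌋ = $42,467; SL = ⌊$202,694/7⌋ = $28,956 → take DB $42,467. Book value $184,027.
Year 3: DB = ⌊$184,027 × 150%/8⌋ = $34,505; SL = ⌊$160,227/6⌋ = $26,704 → take DB $34,505. Book value $149,522.
Year 4: DB = ⌊$149,522 × 150%/8⌋ = $28,035; SL = ⌊$125,722/5⌋ = $25,144 → take DB $28,035. Book value $121,487.
Year 5: DB = ⌊$121,487 × 150%/8⌋ = $22,778; SL = ⌊$97,687/4⌋ = $24,421 → take SL $24,421. Book value $97,066.
Year 6: DB = ⌊$97,066 × 150%/8⌋ = $18,199; SL = ⌊$73,266/3⌋ = $24,422 → take SL $24,422. Book value $72,644.
Accumulated through year 6 = $278,761 − $72,644 = $206,117.

$206,117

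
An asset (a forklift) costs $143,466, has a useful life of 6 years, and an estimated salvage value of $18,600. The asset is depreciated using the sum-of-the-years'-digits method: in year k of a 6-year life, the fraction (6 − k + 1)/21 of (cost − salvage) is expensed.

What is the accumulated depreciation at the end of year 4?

$107,028

Depreciable base = $143,466 − $18,600 = $124,866.
Sum of the years' digits = 6+5+4+3+2+1 = 21.
Year 1: $124,866 × 6/21 = $35,676. Book value $107,790.
Year 2: $124,866 × 5/21 = $29,730. Book value $78,060.
Year 3: $124,866 × 4/21 = $23,784. Book value $54,276.
Year 4: $124,866 × 3/21 = $17,838. Book value $36,438.
Accumulated through year 4 = $143,466 − $36,438 = $107,028.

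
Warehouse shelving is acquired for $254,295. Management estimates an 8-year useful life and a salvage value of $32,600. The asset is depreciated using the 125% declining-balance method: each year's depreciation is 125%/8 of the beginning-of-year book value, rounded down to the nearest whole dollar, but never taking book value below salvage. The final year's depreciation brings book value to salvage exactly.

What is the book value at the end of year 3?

Depreciable base = $254,295 − $32,600 = $221,695.
Year 1: ⌊$254,295 × 125%/8⌋ = $39,733. Book value $214,562.
Year 2: ⌊$214,562 × 125%/8⌋ = $33,525. Book value $181,037.
Year 3: ⌊$181,037 × 125%/8⌋ = $28,287. Book value $152,750.

$152,750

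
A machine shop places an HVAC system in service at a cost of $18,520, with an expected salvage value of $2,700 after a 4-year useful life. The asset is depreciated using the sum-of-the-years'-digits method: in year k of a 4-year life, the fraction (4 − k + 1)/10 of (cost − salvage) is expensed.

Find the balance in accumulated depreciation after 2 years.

$11,074

Depreciable base = $18,520 − $2,700 = $15,820.
Sum of the years' digits = 4+3+2+1 = 10.
Year 1: $15,820 × 4/10 = $6,328. Book value $12,192.
Year 2: $15,820 × 3/10 = $4,746. Book value $7,446.
Accumulated through year 2 = $18,520 − $7,446 = $11,074.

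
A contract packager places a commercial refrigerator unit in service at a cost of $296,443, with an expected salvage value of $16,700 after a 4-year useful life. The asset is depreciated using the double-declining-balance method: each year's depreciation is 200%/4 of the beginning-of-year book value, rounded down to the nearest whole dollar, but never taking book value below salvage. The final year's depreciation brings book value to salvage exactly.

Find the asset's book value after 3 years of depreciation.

Depreciable base = $296,443 − $16,700 = $279,743.
Year 1: ⌊$296,443 × 200%/4⌋ = $148,221. Book value $148,222.
Year 2: ⌊$148,222 × 200%/4⌋ = $74,111. Book value $74,111.
Year 3: ⌊$74,111 × 200%/4⌋ = $37,055. Book value $37,056.

$37,056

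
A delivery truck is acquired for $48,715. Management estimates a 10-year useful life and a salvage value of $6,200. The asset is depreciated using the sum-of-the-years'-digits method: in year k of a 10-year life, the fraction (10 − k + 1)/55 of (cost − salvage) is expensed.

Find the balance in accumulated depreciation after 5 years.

$30,920

Depreciable base = $48,715 − $6,200 = $42,515.
Sum of the years' digits = 10+9+8+7+6+5+4+3+2+1 = 55.
Year 1: $42,515 × 10/55 = $7,730. Book value $40,985.
Year 2: $42,515 × 9/55 = $6,957. Book value $34,028.
Year 3: $42,515 × 8/55 = $6,184. Book value $27,844.
Year 4: $42,515 × 7/55 = $5,411. Book value $22,433.
Year 5: $42,515 × 6/55 = $4,638. Book value $17,795.
Accumulated through year 5 = $48,715 − $17,795 = $30,920.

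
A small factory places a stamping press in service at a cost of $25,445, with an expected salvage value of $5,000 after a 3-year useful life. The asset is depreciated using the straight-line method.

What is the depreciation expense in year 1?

Depreciable base = $25,445 − $5,000 = $20,445.
Annual expense = $20,445 / 3 = $6,815.

$6,815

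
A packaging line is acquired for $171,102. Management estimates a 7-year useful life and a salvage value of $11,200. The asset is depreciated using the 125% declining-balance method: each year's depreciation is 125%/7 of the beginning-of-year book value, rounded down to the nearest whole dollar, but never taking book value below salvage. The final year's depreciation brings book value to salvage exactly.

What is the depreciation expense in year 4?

Depreciable base = $171,102 − $11,200 = $159,902.
Year 1: ⌊$171,102 × 125%/7⌋ = $30,553. Book value $140,549.
Year 2: ⌊$140,549 × 125%/7⌋ = $25,098. Book value $115,451.
Year 3: ⌊$115,451 × 125%/7⌋ = $20,616. Book value $94,835.
Year 4: ⌊$94,835 × 125%/7⌋ = $16,934. Book value $77,901.

$16,934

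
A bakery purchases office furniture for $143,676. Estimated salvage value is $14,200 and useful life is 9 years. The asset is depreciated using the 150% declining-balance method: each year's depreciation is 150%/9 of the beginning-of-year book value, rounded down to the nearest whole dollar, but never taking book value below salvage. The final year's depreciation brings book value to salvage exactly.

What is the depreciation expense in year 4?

Depreciable base = $143,676 − $14,200 = $129,476.
Year 1: ⌊$143,676 × 150%/9⌋ = $23,946. Book value $119,730.
Year 2: ⌊$119,730 × 150%/9⌋ = $19,955. Book value $99,775.
Year 3: ⌊$99,775 × 150%/9⌋ = $16,629. Book value $83,146.
Year 4: ⌊$83,146 × 150%/9⌋ = $13,857. Book value $69,289.

$13,857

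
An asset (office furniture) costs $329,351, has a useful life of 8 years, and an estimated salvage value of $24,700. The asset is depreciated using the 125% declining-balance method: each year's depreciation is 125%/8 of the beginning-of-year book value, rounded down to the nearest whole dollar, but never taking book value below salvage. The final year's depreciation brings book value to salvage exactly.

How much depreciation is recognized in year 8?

Depreciable base = $329,351 − $24,700 = $304,651.
Year 1: ⌊$329,351 × 125%/8⌋ = $51,461. Book value $277,890.
Year 2: ⌊$277,890 × 125%/8⌋ = $43,420. Book value $234,470.
Year 3: ⌊$234,470 × 125%/8⌋ = $36,635. Book value $197,835.
Year 4: ⌊$197,835 × 125%/8⌋ = $30,911. Book value $166,924.
Year 5: ⌊$166,924 × 125%/8⌋ = $26,081. Book value $140,843.
Year 6: ⌊$140,843 × 125%/8⌋ = $22,006. Book value $118,837.
Year 7: ⌊$118,837 × 125%/8⌋ = $18,568. Book value $100,269.
Year 8 (final): $100,269 − $24,700 = $75,569. Book value $24,700.

$75,569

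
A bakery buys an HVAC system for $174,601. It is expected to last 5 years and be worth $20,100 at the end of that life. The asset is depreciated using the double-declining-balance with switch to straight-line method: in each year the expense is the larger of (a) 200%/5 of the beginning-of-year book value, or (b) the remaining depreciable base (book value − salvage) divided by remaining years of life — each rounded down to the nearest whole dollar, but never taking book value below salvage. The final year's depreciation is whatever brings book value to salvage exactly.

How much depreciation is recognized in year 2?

Depreciable base = $174,601 − $20,100 = $154,501.
Year 1: DB = ⌊$174,601 × 200%/5⌋ = $69,840; SL = ⌊$154,501/5⌋ = $30,900 → take DB $69,840. Book value $104,761.
Year 2: DB = ⌊$104,761 × 200%/5⌋ = $41,904; SL = ⌊$84,661/4⌋ = $21,165 → take DB $41,904. Book value $62,857.

$41,904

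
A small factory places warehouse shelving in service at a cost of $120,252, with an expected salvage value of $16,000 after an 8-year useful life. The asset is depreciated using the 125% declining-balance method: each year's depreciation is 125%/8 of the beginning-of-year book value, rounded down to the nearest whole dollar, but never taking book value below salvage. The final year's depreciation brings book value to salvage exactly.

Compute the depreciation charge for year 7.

$6,779

Depreciable base = $120,252 − $16,000 = $104,252.
Year 1: ⌊$120,252 × 125%/8⌋ = $18,789. Book value $101,463.
Year 2: ⌊$101,463 × 125%/8⌋ = $15,853. Book value $85,610.
Year 3: ⌊$85,610 × 125%/8⌋ = $13,376. Book value $72,234.
Year 4: ⌊$72,234 × 125%/8⌋ = $11,286. Book value $60,948.
Year 5: ⌊$60,948 × 125%/8⌋ = $9,523. Book value $51,425.
Year 6: ⌊$51,425 × 125%/8⌋ = $8,035. Book value $43,390.
Year 7: ⌊$43,390 × 125%/8⌋ = $6,779. Book value $36,611.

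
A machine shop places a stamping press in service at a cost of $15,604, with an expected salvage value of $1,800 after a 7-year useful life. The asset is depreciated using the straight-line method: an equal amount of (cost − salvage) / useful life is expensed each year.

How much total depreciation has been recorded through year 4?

$7,888

Depreciable base = $15,604 − $1,800 = $13,804.
Annual expense = $13,804 / 7 = $1,972.
End of year 1: book value $13,632.
End of year 2: book value $11,660.
End of year 3: book value $9,688.
End of year 4: book value $7,716.
Accumulated through year 4 = $15,604 − $7,716 = $7,888.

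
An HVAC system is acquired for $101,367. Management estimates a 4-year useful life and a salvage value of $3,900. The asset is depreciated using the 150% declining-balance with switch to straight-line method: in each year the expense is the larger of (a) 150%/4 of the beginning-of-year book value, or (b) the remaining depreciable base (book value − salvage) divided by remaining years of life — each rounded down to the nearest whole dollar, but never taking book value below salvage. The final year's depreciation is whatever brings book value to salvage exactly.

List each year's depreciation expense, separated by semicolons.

Depreciable base = $101,367 − $3,900 = $97,467.
Year 1: DB = ⌊$101,367 × 150%/4⌋ = $38,012; SL = ⌊$97,467/4⌋ = $24,366 → take DB $38,012. Book value $63,355.
Year 2: DB = ⌊$63,355 × 150%/4⌋ = $23,758; SL = ⌊$59,455/3⌋ = $19,818 → take DB $23,758. Book value $39,597.
Year 3: DB = ⌊$39,597 × 150%/4⌋ = $14,848; SL = ⌊$35,697/2⌋ = $17,848 → take SL $17,848. Book value $21,749.
Year 4 (final): $21,749 − $3,900 = $17,849. Book value $3,900.

$38,012; $23,758; $17,848; $17,849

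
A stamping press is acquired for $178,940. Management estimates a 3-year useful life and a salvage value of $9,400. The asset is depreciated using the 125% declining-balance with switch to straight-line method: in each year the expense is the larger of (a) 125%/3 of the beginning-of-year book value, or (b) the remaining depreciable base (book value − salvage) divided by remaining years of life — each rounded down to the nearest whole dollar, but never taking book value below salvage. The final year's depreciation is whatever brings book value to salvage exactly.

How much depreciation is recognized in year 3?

Depreciable base = $178,940 − $9,400 = $169,540.
Year 1: DB = ⌊$178,940 × 125%/3⌋ = $74,558; SL = ⌊$169,540/3⌋ = $56,513 → take DB $74,558. Book value $104,382.
Year 2: DB = ⌊$104,382 × 125%/3⌋ = $43,492; SL = ⌊$94,982/2⌋ = $47,491 → take SL $47,491. Book value $56,891.
Year 3 (final): $56,891 − $9,400 = $47,491. Book value $9,400.

$47,491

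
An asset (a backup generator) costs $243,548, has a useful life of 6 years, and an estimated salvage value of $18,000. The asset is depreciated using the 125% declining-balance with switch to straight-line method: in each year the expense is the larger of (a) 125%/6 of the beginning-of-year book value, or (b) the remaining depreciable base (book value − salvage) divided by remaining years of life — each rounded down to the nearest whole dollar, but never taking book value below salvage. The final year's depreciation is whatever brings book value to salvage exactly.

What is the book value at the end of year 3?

Depreciable base = $243,548 − $18,000 = $225,548.
Year 1: DB = ⌊$243,548 × 125%/6⌋ = $50,739; SL = ⌊$225,548/6⌋ = $37,591 → take DB $50,739. Book value $192,809.
Year 2: DB = ⌊$192,809 × 125%/6⌋ = $40,168; SL = ⌊$174,809/5⌋ = $34,961 → take DB $40,168. Book value $152,641.
Year 3: DB = ⌊$152,641 × 125%/6⌋ = $31,800; SL = ⌊$134,641/4⌋ = $33,660 → take SL $33,660. Book value $118,981.

$118,981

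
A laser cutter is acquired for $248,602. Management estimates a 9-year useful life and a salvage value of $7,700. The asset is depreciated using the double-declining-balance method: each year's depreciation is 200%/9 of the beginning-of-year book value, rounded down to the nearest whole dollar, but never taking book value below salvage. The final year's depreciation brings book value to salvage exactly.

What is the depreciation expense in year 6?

$15,724

Depreciable base = $248,602 − $7,700 = $240,902.
Year 1: ⌊$248,602 × 200%/9⌋ = $55,244. Book value $193,358.
Year 2: ⌊$193,358 × 200%/9⌋ = $42,968. Book value $150,390.
Year 3: ⌊$150,390 × 200%/9⌋ = $33,420. Book value $116,970.
Year 4: ⌊$116,970 × 200%/9⌋ = $25,993. Book value $90,977.
Year 5: ⌊$90,977 × 200%/9⌋ = $20,217. Book value $70,760.
Year 6: ⌊$70,760 × 200%/9⌋ = $15,724. Book value $55,036.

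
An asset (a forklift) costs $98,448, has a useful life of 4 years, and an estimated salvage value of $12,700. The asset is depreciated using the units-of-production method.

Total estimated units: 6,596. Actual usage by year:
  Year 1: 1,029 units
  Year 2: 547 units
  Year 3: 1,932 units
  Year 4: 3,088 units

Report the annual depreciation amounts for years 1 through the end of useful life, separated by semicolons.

$13,377; $7,111; $25,116; $40,144

Depreciable base = $98,448 − $12,700 = $85,748.
Rate = $85,748 / 6,596 units = $13 per unit.
Year 1: 1,029 × $13 = $13,377. Book value $85,071.
Year 2: 547 × $13 = $7,111. Book value $77,960.
Year 3: 1,932 × $13 = $25,116. Book value $52,844.
Year 4: 3,088 × $13 = $40,144. Book value $12,700.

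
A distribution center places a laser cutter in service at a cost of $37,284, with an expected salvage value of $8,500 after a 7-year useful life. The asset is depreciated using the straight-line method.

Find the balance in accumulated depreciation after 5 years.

$20,560

Depreciable base = $37,284 − $8,500 = $28,784.
Annual expense = $28,784 / 7 = $4,112.
End of year 1: book value $33,172.
End of year 2: book value $29,060.
End of year 3: book value $24,948.
End of year 4: book value $20,836.
End of year 5: book value $16,724.
Accumulated through year 5 = $37,284 − $16,724 = $20,560.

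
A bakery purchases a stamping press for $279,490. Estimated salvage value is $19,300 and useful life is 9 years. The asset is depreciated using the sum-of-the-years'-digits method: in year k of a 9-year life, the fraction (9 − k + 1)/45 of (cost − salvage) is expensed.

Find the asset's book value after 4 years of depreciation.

$106,030

Depreciable base = $279,490 − $19,300 = $260,190.
Sum of the years' digits = 9+8+7+6+5+4+3+2+1 = 45.
Year 1: $260,190 × 9/45 = $52,038. Book value $227,452.
Year 2: $260,190 × 8/45 = $46,256. Book value $181,196.
Year 3: $260,190 × 7/45 = $40,474. Book value $140,722.
Year 4: $260,190 × 6/45 = $34,692. Book value $106,030.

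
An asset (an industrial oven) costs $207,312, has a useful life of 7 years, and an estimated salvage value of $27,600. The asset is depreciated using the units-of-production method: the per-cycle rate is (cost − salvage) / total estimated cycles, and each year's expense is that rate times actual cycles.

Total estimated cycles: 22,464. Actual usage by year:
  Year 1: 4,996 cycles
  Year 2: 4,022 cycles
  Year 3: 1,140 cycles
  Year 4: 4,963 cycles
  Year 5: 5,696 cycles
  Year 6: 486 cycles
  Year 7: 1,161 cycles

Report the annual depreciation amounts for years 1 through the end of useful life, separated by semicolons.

$39,968; $32,176; $9,120; $39,704; $45,568; $3,888; $9,288

Depreciable base = $207,312 − $27,600 = $179,712.
Rate = $179,712 / 22,464 cycles = $8 per cycle.
Year 1: 4,996 × $8 = $39,968. Book value $167,344.
Year 2: 4,022 × $8 = $32,176. Book value $135,168.
Year 3: 1,140 × $8 = $9,120. Book value $126,048.
Year 4: 4,963 × $8 = $39,704. Book value $86,344.
Year 5: 5,696 × $8 = $45,568. Book value $40,776.
Year 6: 486 × $8 = $3,888. Book value $36,888.
Year 7: 1,161 × $8 = $9,288. Book value $27,600.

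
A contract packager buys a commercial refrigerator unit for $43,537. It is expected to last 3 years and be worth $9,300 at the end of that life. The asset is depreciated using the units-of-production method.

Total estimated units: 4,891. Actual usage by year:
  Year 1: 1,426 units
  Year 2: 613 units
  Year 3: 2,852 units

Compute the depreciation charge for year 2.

$4,291

Depreciable base = $43,537 − $9,300 = $34,237.
Rate = $34,237 / 4,891 units = $7 per unit.
Year 1: 1,426 × $7 = $9,982. Book value $33,555.
Year 2: 613 × $7 = $4,291. Book value $29,264.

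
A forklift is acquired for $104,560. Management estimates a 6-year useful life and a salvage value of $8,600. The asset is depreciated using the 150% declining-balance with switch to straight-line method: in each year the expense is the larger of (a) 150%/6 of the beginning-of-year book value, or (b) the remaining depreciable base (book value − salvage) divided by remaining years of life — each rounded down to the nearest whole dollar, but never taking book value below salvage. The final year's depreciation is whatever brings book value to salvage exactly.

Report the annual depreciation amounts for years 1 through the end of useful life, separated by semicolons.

Depreciable base = $104,560 − $8,600 = $95,960.
Year 1: DB = ⌊$104,560 × 150%/6⌋ = $26,140; SL = ⌊$95,960/6⌋ = $15,993 → take DB $26,140. Book value $78,420.
Year 2: DB = ⌊$78,420 × 150%/6⌋ = $19,605; SL = ⌊$69,820/5⌋ = $13,964 → take DB $19,605. Book value $58,815.
Year 3: DB = ⌊$58,815 × 150%/6⌋ = $14,703; SL = ⌊$50,215/4⌋ = $12,553 → take DB $14,703. Book value $44,112.
Year 4: DB = ⌊$44,112 × 150%/6⌋ = $11,028; SL = ⌊$35,512/3⌋ = $11,837 → take SL $11,837. Book value $32,275.
Year 5: DB = ⌊$32,275 × 150%/6⌋ = $8,068; SL = ⌊$23,675/2⌋ = $11,837 → take SL $11,837. Book value $20,438.
Year 6 (final): $20,438 − $8,600 = $11,838. Book value $8,600.

$26,140; $19,605; $14,703; $11,837; $11,837; $11,838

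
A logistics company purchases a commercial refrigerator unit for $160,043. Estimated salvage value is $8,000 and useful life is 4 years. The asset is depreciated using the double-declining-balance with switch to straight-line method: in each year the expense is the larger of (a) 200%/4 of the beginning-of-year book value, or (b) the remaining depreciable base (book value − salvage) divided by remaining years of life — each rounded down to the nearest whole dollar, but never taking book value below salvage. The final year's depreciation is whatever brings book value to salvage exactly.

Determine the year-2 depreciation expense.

Depreciable base = $160,043 − $8,000 = $152,043.
Year 1: DB = ⌊$160,043 × 200%/4⌋ = $80,021; SL = ⌊$152,043/4⌋ = $38,010 → take DB $80,021. Book value $80,022.
Year 2: DB = ⌊$80,022 × 200%/4⌋ = $40,011; SL = ⌊$72,022/3⌋ = $24,007 → take DB $40,011. Book value $40,011.

$40,011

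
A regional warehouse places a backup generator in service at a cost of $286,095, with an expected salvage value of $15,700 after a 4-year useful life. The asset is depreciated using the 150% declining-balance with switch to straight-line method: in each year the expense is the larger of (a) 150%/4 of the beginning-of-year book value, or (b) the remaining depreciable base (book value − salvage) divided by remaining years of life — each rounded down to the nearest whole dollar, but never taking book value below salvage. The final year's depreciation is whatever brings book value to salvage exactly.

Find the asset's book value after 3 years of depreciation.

$63,729

Depreciable base = $286,095 − $15,700 = $270,395.
Year 1: DB = ⌊$286,095 × 150%/4⌋ = $107,285; SL = ⌊$270,395/4⌋ = $67,598 → take DB $107,285. Book value $178,810.
Year 2: DB = ⌊$178,810 × 150%/4⌋ = $67,053; SL = ⌊$163,110/3⌋ = $54,370 → take DB $67,053. Book value $111,757.
Year 3: DB = ⌊$111,757 × 150%/4⌋ = $41,908; SL = ⌊$96,057/2⌋ = $48,028 → take SL $48,028. Book value $63,729.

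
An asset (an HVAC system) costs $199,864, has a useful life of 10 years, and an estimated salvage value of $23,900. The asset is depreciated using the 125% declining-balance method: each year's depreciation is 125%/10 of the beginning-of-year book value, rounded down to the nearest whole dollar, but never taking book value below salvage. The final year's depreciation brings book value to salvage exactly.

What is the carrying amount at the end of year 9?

$60,093

Depreciable base = $199,864 − $23,900 = $175,964.
Year 1: ⌊$199,864 × 125%/10⌋ = $24,983. Book value $174,881.
Year 2: ⌊$174,881 × 125%/10⌋ = $21,860. Book value $153,021.
Year 3: ⌊$153,021 × 125%/10⌋ = $19,127. Book value $133,894.
Year 4: ⌊$133,894 × 125%/10⌋ = $16,736. Book value $117,158.
Year 5: ⌊$117,158 × 125%/10⌋ = $14,644. Book value $102,514.
Year 6: ⌊$102,514 × 125%/10⌋ = $12,814. Book value $89,700.
Year 7: ⌊$89,700 × 125%/10⌋ = $11,212. Book value $78,488.
Year 8: ⌊$78,488 × 125%/10⌋ = $9,811. Book value $68,677.
Year 9: ⌊$68,677 × 125%/10⌋ = $8,584. Book value $60,093.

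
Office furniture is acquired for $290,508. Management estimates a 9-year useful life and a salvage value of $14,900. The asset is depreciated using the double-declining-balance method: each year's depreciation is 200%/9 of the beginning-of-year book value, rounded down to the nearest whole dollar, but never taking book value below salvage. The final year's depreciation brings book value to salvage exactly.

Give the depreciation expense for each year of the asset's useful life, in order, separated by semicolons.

Depreciable base = $290,508 − $14,900 = $275,608.
Year 1: ⌊$290,508 × 200%/9⌋ = $64,557. Book value $225,951.
Year 2: ⌊$225,951 × 200%/9⌋ = $50,211. Book value $175,740.
Year 3: ⌊$175,740 × 200%/9⌋ = $39,053. Book value $136,687.
Year 4: ⌊$136,687 × 200%/9⌋ = $30,374. Book value $106,313.
Year 5: ⌊$106,313 × 200%/9⌋ = $23,625. Book value $82,688.
Year 6: ⌊$82,688 × 200%/9⌋ = $18,375. Book value $64,313.
Year 7: ⌊$64,313 × 200%/9⌋ = $14,291. Book value $50,022.
Year 8: ⌊$50,022 × 200%/9⌋ = $11,116. Book value $38,906.
Year 9 (final): $38,906 − $14,900 = $24,006. Book value $14,900.

$64,557; $50,211; $39,053; $30,374; $23,625; $18,375; $14,291; $11,116; $24,006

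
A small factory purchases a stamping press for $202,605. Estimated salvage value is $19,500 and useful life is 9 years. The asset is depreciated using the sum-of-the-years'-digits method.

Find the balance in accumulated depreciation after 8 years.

Depreciable base = $202,605 − $19,500 = $183,105.
Sum of the years' digits = 9+8+7+6+5+4+3+2+1 = 45.
Year 1: $183,105 × 9/45 = $36,621. Book value $165,984.
Year 2: $183,105 × 8/45 = $32,552. Book value $133,432.
Year 3: $183,105 × 7/45 = $28,483. Book value $104,949.
Year 4: $183,105 × 6/45 = $24,414. Book value $80,535.
Year 5: $183,105 × 5/45 = $20,345. Book value $60,190.
Year 6: $183,105 × 4/45 = $16,276. Book value $43,914.
Year 7: $183,105 × 3/45 = $12,207. Book value $31,707.
Year 8: $183,105 × 2/45 = $8,138. Book value $23,569.
Accumulated through year 8 = $202,605 − $23,569 = $179,036.

$179,036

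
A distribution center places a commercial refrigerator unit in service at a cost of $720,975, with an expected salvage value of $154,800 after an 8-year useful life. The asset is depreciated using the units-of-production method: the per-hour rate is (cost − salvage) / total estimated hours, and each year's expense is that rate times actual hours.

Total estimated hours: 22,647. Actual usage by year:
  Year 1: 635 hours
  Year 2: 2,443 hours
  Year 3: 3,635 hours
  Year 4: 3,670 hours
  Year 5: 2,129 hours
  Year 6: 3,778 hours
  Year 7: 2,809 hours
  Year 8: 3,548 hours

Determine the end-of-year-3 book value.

Depreciable base = $720,975 − $154,800 = $566,175.
Rate = $566,175 / 22,647 hours = $25 per hour.
Year 1: 635 × $25 = $15,875. Book value $705,100.
Year 2: 2,443 × $25 = $61,075. Book value $644,025.
Year 3: 3,635 × $25 = $90,875. Book value $553,150.

$553,150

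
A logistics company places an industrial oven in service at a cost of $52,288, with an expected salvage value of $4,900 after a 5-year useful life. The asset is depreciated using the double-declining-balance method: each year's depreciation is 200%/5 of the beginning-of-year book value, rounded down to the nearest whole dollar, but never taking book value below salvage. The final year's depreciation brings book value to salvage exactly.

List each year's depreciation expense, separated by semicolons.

$20,915; $12,549; $7,529; $4,518; $1,877

Depreciable base = $52,288 − $4,900 = $47,388.
Year 1: ⌊$52,288 × 200%/5⌋ = $20,915. Book value $31,373.
Year 2: ⌊$31,373 × 200%/5⌋ = $12,549. Book value $18,824.
Year 3: ⌊$18,824 × 200%/5⌋ = $7,529. Book value $11,295.
Year 4: ⌊$11,295 × 200%/5⌋ = $4,518. Book value $6,777.
Year 5 (final): $6,777 − $4,900 = $1,877. Book value $4,900.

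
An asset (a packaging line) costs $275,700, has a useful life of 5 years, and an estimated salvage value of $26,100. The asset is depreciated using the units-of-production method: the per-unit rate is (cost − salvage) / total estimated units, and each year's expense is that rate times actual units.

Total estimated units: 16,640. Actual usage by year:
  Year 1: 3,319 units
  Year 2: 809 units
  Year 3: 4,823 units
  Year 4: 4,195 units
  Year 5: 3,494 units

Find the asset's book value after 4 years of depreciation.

Depreciable base = $275,700 − $26,100 = $249,600.
Rate = $249,600 / 16,640 units = $15 per unit.
Year 1: 3,319 × $15 = $49,785. Book value $225,915.
Year 2: 809 × $15 = $12,135. Book value $213,780.
Year 3: 4,823 × $15 = $72,345. Book value $141,435.
Year 4: 4,195 × $15 = $62,925. Book value $78,510.

$78,510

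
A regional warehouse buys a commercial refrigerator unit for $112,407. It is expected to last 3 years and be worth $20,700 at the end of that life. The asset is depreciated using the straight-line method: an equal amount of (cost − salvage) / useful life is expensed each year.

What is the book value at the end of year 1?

$81,838

Depreciable base = $112,407 − $20,700 = $91,707.
Annual expense = $91,707 / 3 = $30,569.
End of year 1: book value $81,838.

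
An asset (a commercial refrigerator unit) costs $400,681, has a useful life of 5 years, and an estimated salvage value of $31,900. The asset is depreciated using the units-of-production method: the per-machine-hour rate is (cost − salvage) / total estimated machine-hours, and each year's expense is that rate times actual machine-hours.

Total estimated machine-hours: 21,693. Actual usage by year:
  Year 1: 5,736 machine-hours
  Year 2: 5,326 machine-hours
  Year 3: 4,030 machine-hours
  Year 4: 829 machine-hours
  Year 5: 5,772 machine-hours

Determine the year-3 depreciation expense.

Depreciable base = $400,681 − $31,900 = $368,781.
Rate = $368,781 / 21,693 machine-hours = $17 per machine-hour.
Year 1: 5,736 × $17 = $97,512. Book value $303,169.
Year 2: 5,326 × $17 = $90,542. Book value $212,627.
Year 3: 4,030 × $17 = $68,510. Book value $144,117.

$68,510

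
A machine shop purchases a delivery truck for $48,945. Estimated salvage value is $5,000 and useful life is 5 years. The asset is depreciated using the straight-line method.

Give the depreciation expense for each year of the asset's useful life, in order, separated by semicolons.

Depreciable base = $48,945 − $5,000 = $43,945.
Annual expense = $43,945 / 5 = $8,789.
End of year 1: book value $40,156.
End of year 2: book value $31,367.
End of year 3: book value $22,578.
End of year 4: book value $13,789.
End of year 5: book value $5,000.

$8,789; $8,789; $8,789; $8,789; $8,789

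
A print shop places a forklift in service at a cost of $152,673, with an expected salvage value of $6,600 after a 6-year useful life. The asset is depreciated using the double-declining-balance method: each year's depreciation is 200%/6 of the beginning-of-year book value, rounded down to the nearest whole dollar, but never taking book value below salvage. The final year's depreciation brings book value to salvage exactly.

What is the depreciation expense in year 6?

Depreciable base = $152,673 − $6,600 = $146,073.
Year 1: ⌊$152,673 × 200%/6⌋ = $50,891. Book value $101,782.
Year 2: ⌊$101,782 × 200%/6⌋ = $33,927. Book value $67,855.
Year 3: ⌊$67,855 × 200%/6⌋ = $22,618. Book value $45,237.
Year 4: ⌊$45,237 × 200%/6⌋ = $15,079. Book value $30,158.
Year 5: ⌊$30,158 × 200%/6⌋ = $10,052. Book value $20,106.
Year 6 (final): $20,106 − $6,600 = $13,506. Book value $6,600.

$13,506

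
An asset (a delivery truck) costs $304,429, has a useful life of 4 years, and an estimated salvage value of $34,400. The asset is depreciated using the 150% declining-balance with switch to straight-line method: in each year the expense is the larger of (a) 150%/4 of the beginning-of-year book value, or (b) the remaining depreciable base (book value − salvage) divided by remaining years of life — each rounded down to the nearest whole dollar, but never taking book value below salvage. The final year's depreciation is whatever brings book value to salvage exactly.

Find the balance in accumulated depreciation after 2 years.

$185,510

Depreciable base = $304,429 − $34,400 = $270,029.
Year 1: DB = ⌊$304,429 × 150%/4⌋ = $114,160; SL = ⌊$270,029/4⌋ = $67,507 → take DB $114,160. Book value $190,269.
Year 2: DB = ⌊$190,269 × 150%/4⌋ = $71,350; SL = ⌊$155,869/3⌋ = $51,956 → take DB $71,350. Book value $118,919.
Accumulated through year 2 = $304,429 − $118,919 = $185,510.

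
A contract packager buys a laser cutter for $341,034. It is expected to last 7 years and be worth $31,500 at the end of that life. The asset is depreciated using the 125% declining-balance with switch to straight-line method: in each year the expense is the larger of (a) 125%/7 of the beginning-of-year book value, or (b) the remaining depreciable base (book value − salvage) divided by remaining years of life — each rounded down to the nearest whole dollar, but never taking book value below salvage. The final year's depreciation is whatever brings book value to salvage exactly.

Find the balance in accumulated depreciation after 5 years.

Depreciable base = $341,034 − $31,500 = $309,534.
Year 1: DB = ⌊$341,034 × 125%/7⌋ = $60,898; SL = ⌊$309,534/7⌋ = $44,219 → take DB $60,898. Book value $280,136.
Year 2: DB = ⌊$280,136 × 125%/7⌋ = $50,024; SL = ⌊$248,636/6⌋ = $41,439 → take DB $50,024. Book value $230,112.
Year 3: DB = ⌊$230,112 × 125%/7⌋ = $41,091; SL = ⌊$198,612/5⌋ = $39,722 → take DB $41,091. Book value $189,021.
Year 4: DB = ⌊$189,021 × 125%/7⌋ = $33,753; SL = ⌊$157,521/4⌋ = $39,380 → take SL $39,380. Book value $149,641.
Year 5: DB = ⌊$149,641 × 125%/7⌋ = $26,721; SL = ⌊$118,141/3⌋ = $39,380 → take SL $39,380. Book value $110,261.
Accumulated through year 5 = $341,034 − $110,261 = $230,773.

$230,773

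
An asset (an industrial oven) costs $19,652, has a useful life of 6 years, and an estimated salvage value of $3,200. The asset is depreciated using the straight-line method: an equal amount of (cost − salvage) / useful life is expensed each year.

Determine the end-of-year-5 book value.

$5,942

Depreciable base = $19,652 − $3,200 = $16,452.
Annual expense = $16,452 / 6 = $2,742.
End of year 1: book value $16,910.
End of year 2: book value $14,168.
End of year 3: book value $11,426.
End of year 4: book value $8,684.
End of year 5: book value $5,942.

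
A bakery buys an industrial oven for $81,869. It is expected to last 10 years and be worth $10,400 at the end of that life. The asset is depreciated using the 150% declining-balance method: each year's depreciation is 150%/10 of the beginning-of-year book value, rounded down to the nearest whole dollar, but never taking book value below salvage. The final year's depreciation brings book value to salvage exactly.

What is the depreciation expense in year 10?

Depreciable base = $81,869 − $10,400 = $71,469.
Year 1: ⌊$81,869 × 150%/10⌋ = $12,280. Book value $69,589.
Year 2: ⌊$69,589 × 150%/10⌋ = $10,438. Book value $59,151.
Year 3: ⌊$59,151 × 150%/10⌋ = $8,872. Book value $50,279.
Year 4: ⌊$50,279 × 150%/10⌋ = $7,541. Book value $42,738.
Year 5: ⌊$42,738 × 150%/10⌋ = $6,410. Book value $36,328.
Year 6: ⌊$36,328 × 150%/10⌋ = $5,449. Book value $30,879.
Year 7: ⌊$30,879 × 150%/10⌋ = $4,631. Book value $26,248.
Year 8: ⌊$26,248 × 150%/10⌋ = $3,937. Book value $22,311.
Year 9: ⌊$22,311 × 150%/10⌋ = $3,346. Book value $18,965.
Year 10 (final): $18,965 − $10,400 = $8,565. Book value $10,400.

$8,565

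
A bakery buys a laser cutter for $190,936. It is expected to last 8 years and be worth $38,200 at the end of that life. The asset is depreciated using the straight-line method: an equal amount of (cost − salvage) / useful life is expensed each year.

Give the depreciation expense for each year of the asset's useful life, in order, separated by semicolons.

Depreciable base = $190,936 − $38,200 = $152,736.
Annual expense = $152,736 / 8 = $19,092.
End of year 1: book value $171,844.
End of year 2: book value $152,752.
End of year 3: book value $133,660.
End of year 4: book value $114,568.
End of year 5: book value $95,476.
End of year 6: book value $76,384.
End of year 7: book value $57,292.
End of year 8: book value $38,200.

$19,092; $19,092; $19,092; $19,092; $19,092; $19,092; $19,092; $19,092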